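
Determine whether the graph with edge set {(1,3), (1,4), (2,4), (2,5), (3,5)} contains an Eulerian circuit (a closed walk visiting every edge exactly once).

Step 1: Find the degree of each vertex:
  deg(1) = 2
  deg(2) = 2
  deg(3) = 2
  deg(4) = 2
  deg(5) = 2

Step 2: Count vertices with odd degree:
  All vertices have even degree (0 odd-degree vertices)

Step 3: Apply Euler's theorem:
  - Eulerian circuit exists iff graph is connected and all vertices have even degree
  - Eulerian path exists iff graph is connected and has 0 or 2 odd-degree vertices

Graph is connected with 0 odd-degree vertices.
Both Eulerian circuit and Eulerian path exist.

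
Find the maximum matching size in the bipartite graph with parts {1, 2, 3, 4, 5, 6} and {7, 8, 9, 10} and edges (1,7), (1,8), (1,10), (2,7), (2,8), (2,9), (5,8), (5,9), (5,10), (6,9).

Step 1: List the neighbors of each left vertex:
  1: 7, 8, 10
  2: 7, 8, 9
  3: (none)
  4: (none)
  5: 8, 9, 10
  6: 9

Step 2: Greedily match left vertices, then look for augmenting paths:
  Match 1 -- 7
  Match 2 -- 8
  Match 5 -- 10
  Match 6 -- 9
  No augmenting path remains.

Step 3: Verify this is maximum:
  Matching size 4 = min(|L|, |R|) = min(6, 4), which is an upper bound, so this matching is maximum.

Maximum matching: {(1,7), (2,8), (5,10), (6,9)}
Size: 4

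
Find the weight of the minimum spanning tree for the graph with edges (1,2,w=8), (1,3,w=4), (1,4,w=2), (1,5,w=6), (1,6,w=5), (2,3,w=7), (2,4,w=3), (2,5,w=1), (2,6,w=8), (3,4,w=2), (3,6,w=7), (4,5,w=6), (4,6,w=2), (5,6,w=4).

Apply Kruskal's algorithm (sort edges by weight, add if no cycle):

Sorted edges by weight:
  (2,5) w=1
  (1,4) w=2
  (3,4) w=2
  (4,6) w=2
  (2,4) w=3
  (1,3) w=4
  (5,6) w=4
  (1,6) w=5
  (1,5) w=6
  (4,5) w=6
  (2,3) w=7
  (3,6) w=7
  (1,2) w=8
  (2,6) w=8

Add edge (2,5) w=1 -- no cycle. Running total: 1
Add edge (1,4) w=2 -- no cycle. Running total: 3
Add edge (3,4) w=2 -- no cycle. Running total: 5
Add edge (4,6) w=2 -- no cycle. Running total: 7
Add edge (2,4) w=3 -- no cycle. Running total: 10

MST edges: (2,5,w=1), (1,4,w=2), (3,4,w=2), (4,6,w=2), (2,4,w=3)
Total MST weight: 1 + 2 + 2 + 2 + 3 = 10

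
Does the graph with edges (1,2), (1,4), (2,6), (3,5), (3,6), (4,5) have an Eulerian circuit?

Step 1: Find the degree of each vertex:
  deg(1) = 2
  deg(2) = 2
  deg(3) = 2
  deg(4) = 2
  deg(5) = 2
  deg(6) = 2

Step 2: Count vertices with odd degree:
  All vertices have even degree (0 odd-degree vertices)

Step 3: Apply Euler's theorem:
  - Eulerian circuit exists iff graph is connected and all vertices have even degree
  - Eulerian path exists iff graph is connected and has 0 or 2 odd-degree vertices

Graph is connected with 0 odd-degree vertices.
Both Eulerian circuit and Eulerian path exist.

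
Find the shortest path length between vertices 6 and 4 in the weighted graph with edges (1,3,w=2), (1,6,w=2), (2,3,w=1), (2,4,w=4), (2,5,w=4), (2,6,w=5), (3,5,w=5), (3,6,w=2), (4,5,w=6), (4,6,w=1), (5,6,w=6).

Step 1: Build adjacency list with weights:
  1: 3(w=2), 6(w=2)
  2: 3(w=1), 4(w=4), 5(w=4), 6(w=5)
  3: 1(w=2), 2(w=1), 5(w=5), 6(w=2)
  4: 2(w=4), 5(w=6), 6(w=1)
  5: 2(w=4), 3(w=5), 4(w=6), 6(w=6)
  6: 1(w=2), 2(w=5), 3(w=2), 4(w=1), 5(w=6)

Step 2: Apply Dijkstra's algorithm from vertex 6:
  Visit vertex 6 (distance=0)
    Update dist[1] = 2
    Update dist[2] = 5
    Update dist[3] = 2
    Update dist[4] = 1
    Update dist[5] = 6
  Visit vertex 4 (distance=1)

Step 3: Shortest path: 6 -> 4
Total weight: 1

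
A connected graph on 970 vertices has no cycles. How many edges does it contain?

A tree on n vertices always has exactly n - 1 edges.
For n = 970: edges = 970 - 1 = 969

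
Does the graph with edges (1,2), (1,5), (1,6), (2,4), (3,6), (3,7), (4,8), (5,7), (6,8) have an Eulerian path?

Step 1: Find the degree of each vertex:
  deg(1) = 3
  deg(2) = 2
  deg(3) = 2
  deg(4) = 2
  deg(5) = 2
  deg(6) = 3
  deg(7) = 2
  deg(8) = 2

Step 2: Count vertices with odd degree:
  Odd-degree vertices: 1, 6 (2 total)

Step 3: Apply Euler's theorem:
  - Eulerian circuit exists iff graph is connected and all vertices have even degree
  - Eulerian path exists iff graph is connected and has 0 or 2 odd-degree vertices

Graph is connected with exactly 2 odd-degree vertices (1, 6).
Eulerian path exists (starting and ending at the odd-degree vertices), but no Eulerian circuit.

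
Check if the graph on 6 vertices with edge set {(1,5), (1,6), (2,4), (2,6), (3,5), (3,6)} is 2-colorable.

Step 1: Attempt 2-coloring using BFS:
  Start at vertex 1, assign color 0
  Color vertex 5 with color 1 (neighbor of 1)
  Color vertex 6 with color 1 (neighbor of 1)
  Color vertex 3 with color 0 (neighbor of 5)
  Color vertex 2 with color 0 (neighbor of 6)
  Color vertex 4 with color 1 (neighbor of 2)

Step 2: 2-coloring succeeded. No conflicts found.
  Set A (color 0): {1, 2, 3}
  Set B (color 1): {4, 5, 6}

The graph is bipartite with partition {1, 2, 3}, {4, 5, 6}.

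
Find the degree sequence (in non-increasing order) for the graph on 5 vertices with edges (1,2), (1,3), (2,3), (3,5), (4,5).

Step 1: Count edges incident to each vertex:
  deg(1) = 2 (neighbors: 2, 3)
  deg(2) = 2 (neighbors: 1, 3)
  deg(3) = 3 (neighbors: 1, 2, 5)
  deg(4) = 1 (neighbors: 5)
  deg(5) = 2 (neighbors: 3, 4)

Step 2: Sort degrees in non-increasing order:
  Degrees: [2, 2, 3, 1, 2] -> sorted: [3, 2, 2, 2, 1]

Degree sequence: [3, 2, 2, 2, 1]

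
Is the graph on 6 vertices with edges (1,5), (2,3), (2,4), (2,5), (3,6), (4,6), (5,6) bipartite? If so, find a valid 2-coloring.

Step 1: Attempt 2-coloring using BFS:
  Start at vertex 1, assign color 0
  Color vertex 5 with color 1 (neighbor of 1)
  Color vertex 2 with color 0 (neighbor of 5)
  Color vertex 6 with color 0 (neighbor of 5)
  Color vertex 3 with color 1 (neighbor of 2)
  Color vertex 4 with color 1 (neighbor of 2)

Step 2: 2-coloring succeeded. No conflicts found.
  Set A (color 0): {1, 2, 6}
  Set B (color 1): {3, 4, 5}

The graph is bipartite with partition {1, 2, 6}, {3, 4, 5}.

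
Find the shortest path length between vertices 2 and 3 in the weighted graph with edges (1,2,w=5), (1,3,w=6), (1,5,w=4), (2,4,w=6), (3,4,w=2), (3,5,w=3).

Step 1: Build adjacency list with weights:
  1: 2(w=5), 3(w=6), 5(w=4)
  2: 1(w=5), 4(w=6)
  3: 1(w=6), 4(w=2), 5(w=3)
  4: 2(w=6), 3(w=2)
  5: 1(w=4), 3(w=3)

Step 2: Apply Dijkstra's algorithm from vertex 2:
  Visit vertex 2 (distance=0)
    Update dist[1] = 5
    Update dist[4] = 6
  Visit vertex 1 (distance=5)
    Update dist[3] = 11
    Update dist[5] = 9
  Visit vertex 4 (distance=6)
    Update dist[3] = 8
  Visit vertex 3 (distance=8)

Step 3: Shortest path: 2 -> 4 -> 3
Total weight: 6 + 2 = 8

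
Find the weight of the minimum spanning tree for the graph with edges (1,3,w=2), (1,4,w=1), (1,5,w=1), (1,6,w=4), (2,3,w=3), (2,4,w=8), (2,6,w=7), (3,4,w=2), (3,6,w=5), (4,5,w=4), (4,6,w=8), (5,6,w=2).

Apply Kruskal's algorithm (sort edges by weight, add if no cycle):

Sorted edges by weight:
  (1,4) w=1
  (1,5) w=1
  (1,3) w=2
  (3,4) w=2
  (5,6) w=2
  (2,3) w=3
  (1,6) w=4
  (4,5) w=4
  (3,6) w=5
  (2,6) w=7
  (2,4) w=8
  (4,6) w=8

Add edge (1,4) w=1 -- no cycle. Running total: 1
Add edge (1,5) w=1 -- no cycle. Running total: 2
Add edge (1,3) w=2 -- no cycle. Running total: 4
Skip edge (3,4) w=2 -- would create cycle
Add edge (5,6) w=2 -- no cycle. Running total: 6
Add edge (2,3) w=3 -- no cycle. Running total: 9

MST edges: (1,4,w=1), (1,5,w=1), (1,3,w=2), (5,6,w=2), (2,3,w=3)
Total MST weight: 1 + 1 + 2 + 2 + 3 = 9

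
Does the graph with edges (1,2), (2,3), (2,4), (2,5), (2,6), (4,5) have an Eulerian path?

Step 1: Find the degree of each vertex:
  deg(1) = 1
  deg(2) = 5
  deg(3) = 1
  deg(4) = 2
  deg(5) = 2
  deg(6) = 1

Step 2: Count vertices with odd degree:
  Odd-degree vertices: 1, 2, 3, 6 (4 total)

Step 3: Apply Euler's theorem:
  - Eulerian circuit exists iff graph is connected and all vertices have even degree
  - Eulerian path exists iff graph is connected and has 0 or 2 odd-degree vertices

Graph has 4 odd-degree vertices (need 0 or 2).
Neither Eulerian path nor Eulerian circuit exists.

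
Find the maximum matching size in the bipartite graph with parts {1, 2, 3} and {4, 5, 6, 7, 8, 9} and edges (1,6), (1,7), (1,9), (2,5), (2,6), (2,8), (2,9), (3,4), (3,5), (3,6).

Step 1: List the neighbors of each left vertex:
  1: 6, 7, 9
  2: 5, 6, 8, 9
  3: 4, 5, 6

Step 2: Greedily match left vertices, then look for augmenting paths:
  Match 1 -- 6
  Match 2 -- 5
  Match 3 -- 4
  No augmenting path remains.

Step 3: Verify this is maximum:
  Matching size 3 = min(|L|, |R|) = min(3, 6), which is an upper bound, so this matching is maximum.

Maximum matching: {(1,6), (2,5), (3,4)}
Size: 3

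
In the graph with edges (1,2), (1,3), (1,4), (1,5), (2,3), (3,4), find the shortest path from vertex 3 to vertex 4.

Step 1: Build adjacency list:
  1: 2, 3, 4, 5
  2: 1, 3
  3: 1, 2, 4
  4: 1, 3
  5: 1

Step 2: BFS from vertex 3 to find shortest path to 4:
  vertex 1 reached at distance 1
  vertex 2 reached at distance 1
  vertex 4 reached at distance 1

Step 3: Shortest path: 3 -> 4
Path length: 1 edge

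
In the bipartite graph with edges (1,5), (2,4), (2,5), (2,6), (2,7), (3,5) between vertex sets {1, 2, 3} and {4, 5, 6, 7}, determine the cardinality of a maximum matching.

Step 1: List the neighbors of each left vertex:
  1: 5
  2: 4, 5, 6, 7
  3: 5

Step 2: Greedily match left vertices, then look for augmenting paths:
  Match 1 -- 5
  Match 2 -- 4
  No augmenting path remains.

Step 3: Verify this is maximum:
  Matching has size 2. The vertex set {2, 5} covers every edge and has size 2; any matching has at most one edge per cover vertex, so 2 is maximum (König's theorem).

Maximum matching: {(1,5), (2,4)}
Size: 2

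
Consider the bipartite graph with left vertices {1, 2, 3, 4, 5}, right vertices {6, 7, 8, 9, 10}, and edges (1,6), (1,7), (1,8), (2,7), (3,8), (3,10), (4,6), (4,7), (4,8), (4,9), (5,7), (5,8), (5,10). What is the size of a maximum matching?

Step 1: List the neighbors of each left vertex:
  1: 6, 7, 8
  2: 7
  3: 8, 10
  4: 6, 7, 8, 9
  5: 7, 8, 10

Step 2: Greedily match left vertices, then look for augmenting paths:
  Match 1 -- 6
  Match 2 -- 7
  Match 3 -- 8
  Match 4 -- 9
  Match 5 -- 10
  No augmenting path remains.

Step 3: Verify this is maximum:
  Matching size 5 = min(|L|, |R|) = min(5, 5), which is an upper bound, so this matching is maximum.

Maximum matching: {(1,6), (2,7), (3,8), (4,9), (5,10)}
Size: 5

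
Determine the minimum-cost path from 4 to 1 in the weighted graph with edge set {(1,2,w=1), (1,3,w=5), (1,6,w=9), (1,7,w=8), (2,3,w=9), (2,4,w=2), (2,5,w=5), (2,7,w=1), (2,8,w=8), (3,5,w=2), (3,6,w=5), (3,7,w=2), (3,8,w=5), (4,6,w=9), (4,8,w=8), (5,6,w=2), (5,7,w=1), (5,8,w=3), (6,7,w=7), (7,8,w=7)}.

Step 1: Build adjacency list with weights:
  1: 2(w=1), 3(w=5), 6(w=9), 7(w=8)
  2: 1(w=1), 3(w=9), 4(w=2), 5(w=5), 7(w=1), 8(w=8)
  3: 1(w=5), 2(w=9), 5(w=2), 6(w=5), 7(w=2), 8(w=5)
  4: 2(w=2), 6(w=9), 8(w=8)
  5: 2(w=5), 3(w=2), 6(w=2), 7(w=1), 8(w=3)
  6: 1(w=9), 3(w=5), 4(w=9), 5(w=2), 7(w=7)
  7: 1(w=8), 2(w=1), 3(w=2), 5(w=1), 6(w=7), 8(w=7)
  8: 2(w=8), 3(w=5), 4(w=8), 5(w=3), 7(w=7)

Step 2: Apply Dijkstra's algorithm from vertex 4:
  Visit vertex 4 (distance=0)
    Update dist[2] = 2
    Update dist[6] = 9
    Update dist[8] = 8
  Visit vertex 2 (distance=2)
    Update dist[1] = 3
    Update dist[3] = 11
    Update dist[5] = 7
    Update dist[7] = 3
  Visit vertex 1 (distance=3)
    Update dist[3] = 8

Step 3: Shortest path: 4 -> 2 -> 1
Total weight: 2 + 1 = 3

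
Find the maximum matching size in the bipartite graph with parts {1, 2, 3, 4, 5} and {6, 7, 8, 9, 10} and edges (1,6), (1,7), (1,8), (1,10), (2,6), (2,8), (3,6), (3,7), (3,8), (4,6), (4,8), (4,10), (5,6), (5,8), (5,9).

Step 1: List the neighbors of each left vertex:
  1: 6, 7, 8, 10
  2: 6, 8
  3: 6, 7, 8
  4: 6, 8, 10
  5: 6, 8, 9

Step 2: Greedily match left vertices, then look for augmenting paths:
  Match 1 -- 6
  Match 2 -- 8
  Match 3 -- 7
  Match 4 -- 10
  Match 5 -- 9
  No augmenting path remains.

Step 3: Verify this is maximum:
  Matching size 5 = min(|L|, |R|) = min(5, 5), which is an upper bound, so this matching is maximum.

Maximum matching: {(1,6), (2,8), (3,7), (4,10), (5,9)}
Size: 5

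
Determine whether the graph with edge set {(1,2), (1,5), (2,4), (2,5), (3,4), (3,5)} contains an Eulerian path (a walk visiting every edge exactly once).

Step 1: Find the degree of each vertex:
  deg(1) = 2
  deg(2) = 3
  deg(3) = 2
  deg(4) = 2
  deg(5) = 3

Step 2: Count vertices with odd degree:
  Odd-degree vertices: 2, 5 (2 total)

Step 3: Apply Euler's theorem:
  - Eulerian circuit exists iff graph is connected and all vertices have even degree
  - Eulerian path exists iff graph is connected and has 0 or 2 odd-degree vertices

Graph is connected with exactly 2 odd-degree vertices (2, 5).
Eulerian path exists (starting and ending at the odd-degree vertices), but no Eulerian circuit.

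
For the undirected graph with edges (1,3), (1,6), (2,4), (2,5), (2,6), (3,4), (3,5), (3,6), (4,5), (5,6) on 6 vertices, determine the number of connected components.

Step 1: Build adjacency list from edges:
  1: 3, 6
  2: 4, 5, 6
  3: 1, 4, 5, 6
  4: 2, 3, 5
  5: 2, 3, 4, 6
  6: 1, 2, 3, 5

Step 2: Run BFS/DFS from vertex 1:
  Visited: {1, 3, 6, 4, 5, 2}
  Reached 6 of 6 vertices

Step 3: All 6 vertices reached from vertex 1, so the graph is connected.
Number of connected components: 1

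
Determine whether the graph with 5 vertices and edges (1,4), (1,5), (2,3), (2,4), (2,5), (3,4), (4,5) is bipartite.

Step 1: Attempt 2-coloring using BFS:
  Start at vertex 1, assign color 0
  Color vertex 4 with color 1 (neighbor of 1)
  Color vertex 5 with color 1 (neighbor of 1)
  Color vertex 2 with color 0 (neighbor of 4)
  Color vertex 3 with color 0 (neighbor of 4)

Step 2: Conflict found! Vertices 4 and 5 are adjacent but have the same color.
This means the graph contains an odd cycle.

The graph is NOT bipartite.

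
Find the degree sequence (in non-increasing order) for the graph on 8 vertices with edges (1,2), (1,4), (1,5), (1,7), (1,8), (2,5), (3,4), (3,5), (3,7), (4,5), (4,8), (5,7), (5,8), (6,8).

Step 1: Count edges incident to each vertex:
  deg(1) = 5 (neighbors: 2, 4, 5, 7, 8)
  deg(2) = 2 (neighbors: 1, 5)
  deg(3) = 3 (neighbors: 4, 5, 7)
  deg(4) = 4 (neighbors: 1, 3, 5, 8)
  deg(5) = 6 (neighbors: 1, 2, 3, 4, 7, 8)
  deg(6) = 1 (neighbors: 8)
  deg(7) = 3 (neighbors: 1, 3, 5)
  deg(8) = 4 (neighbors: 1, 4, 5, 6)

Step 2: Sort degrees in non-increasing order:
  Degrees: [5, 2, 3, 4, 6, 1, 3, 4] -> sorted: [6, 5, 4, 4, 3, 3, 2, 1]

Degree sequence: [6, 5, 4, 4, 3, 3, 2, 1]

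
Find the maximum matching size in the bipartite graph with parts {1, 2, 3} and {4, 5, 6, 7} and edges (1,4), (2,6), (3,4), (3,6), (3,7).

Step 1: List the neighbors of each left vertex:
  1: 4
  2: 6
  3: 4, 6, 7

Step 2: Greedily match left vertices, then look for augmenting paths:
  Match 1 -- 4
  Match 2 -- 6
  Match 3 -- 7
  No augmenting path remains.

Step 3: Verify this is maximum:
  Matching size 3 = min(|L|, |R|) = min(3, 4), which is an upper bound, so this matching is maximum.

Maximum matching: {(1,4), (2,6), (3,7)}
Size: 3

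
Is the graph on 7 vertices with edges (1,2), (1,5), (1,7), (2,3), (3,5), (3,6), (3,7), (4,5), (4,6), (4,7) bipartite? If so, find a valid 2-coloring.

Step 1: Attempt 2-coloring using BFS:
  Start at vertex 1, assign color 0
  Color vertex 2 with color 1 (neighbor of 1)
  Color vertex 5 with color 1 (neighbor of 1)
  Color vertex 7 with color 1 (neighbor of 1)
  Color vertex 3 with color 0 (neighbor of 2)
  Color vertex 4 with color 0 (neighbor of 5)
  Color vertex 6 with color 1 (neighbor of 3)

Step 2: 2-coloring succeeded. No conflicts found.
  Set A (color 0): {1, 3, 4}
  Set B (color 1): {2, 5, 6, 7}

The graph is bipartite with partition {1, 3, 4}, {2, 5, 6, 7}.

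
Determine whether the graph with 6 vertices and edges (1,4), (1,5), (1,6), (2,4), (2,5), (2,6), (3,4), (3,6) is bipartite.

Step 1: Attempt 2-coloring using BFS:
  Start at vertex 1, assign color 0
  Color vertex 4 with color 1 (neighbor of 1)
  Color vertex 5 with color 1 (neighbor of 1)
  Color vertex 6 with color 1 (neighbor of 1)
  Color vertex 2 with color 0 (neighbor of 4)
  Color vertex 3 with color 0 (neighbor of 4)

Step 2: 2-coloring succeeded. No conflicts found.
  Set A (color 0): {1, 2, 3}
  Set B (color 1): {4, 5, 6}

The graph is bipartite with partition {1, 2, 3}, {4, 5, 6}.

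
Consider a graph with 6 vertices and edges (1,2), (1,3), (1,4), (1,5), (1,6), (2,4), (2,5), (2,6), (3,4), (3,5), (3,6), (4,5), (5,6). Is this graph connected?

Step 1: Build adjacency list from edges:
  1: 2, 3, 4, 5, 6
  2: 1, 4, 5, 6
  3: 1, 4, 5, 6
  4: 1, 2, 3, 5
  5: 1, 2, 3, 4, 6
  6: 1, 2, 3, 5

Step 2: Run BFS/DFS from vertex 1:
  Visited: {1, 2, 3, 4, 5, 6}
  Reached 6 of 6 vertices

Step 3: All 6 vertices reached from vertex 1, so the graph is connected.
Answer: Yes, the graph is connected.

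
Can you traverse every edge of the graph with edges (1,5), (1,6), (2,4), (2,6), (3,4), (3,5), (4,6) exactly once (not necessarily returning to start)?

Step 1: Find the degree of each vertex:
  deg(1) = 2
  deg(2) = 2
  deg(3) = 2
  deg(4) = 3
  deg(5) = 2
  deg(6) = 3

Step 2: Count vertices with odd degree:
  Odd-degree vertices: 4, 6 (2 total)

Step 3: Apply Euler's theorem:
  - Eulerian circuit exists iff graph is connected and all vertices have even degree
  - Eulerian path exists iff graph is connected and has 0 or 2 odd-degree vertices

Graph is connected with exactly 2 odd-degree vertices (4, 6).
Eulerian path exists (starting and ending at the odd-degree vertices), but no Eulerian circuit.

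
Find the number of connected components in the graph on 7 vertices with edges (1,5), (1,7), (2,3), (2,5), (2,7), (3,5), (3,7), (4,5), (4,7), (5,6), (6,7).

Step 1: Build adjacency list from edges:
  1: 5, 7
  2: 3, 5, 7
  3: 2, 5, 7
  4: 5, 7
  5: 1, 2, 3, 4, 6
  6: 5, 7
  7: 1, 2, 3, 4, 6

Step 2: Run BFS/DFS from vertex 1:
  Visited: {1, 5, 7, 2, 3, 4, 6}
  Reached 7 of 7 vertices

Step 3: All 7 vertices reached from vertex 1, so the graph is connected.
Number of connected components: 1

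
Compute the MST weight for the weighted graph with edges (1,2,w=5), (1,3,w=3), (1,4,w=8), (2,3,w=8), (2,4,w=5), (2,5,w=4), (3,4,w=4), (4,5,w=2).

Apply Kruskal's algorithm (sort edges by weight, add if no cycle):

Sorted edges by weight:
  (4,5) w=2
  (1,3) w=3
  (2,5) w=4
  (3,4) w=4
  (1,2) w=5
  (2,4) w=5
  (1,4) w=8
  (2,3) w=8

Add edge (4,5) w=2 -- no cycle. Running total: 2
Add edge (1,3) w=3 -- no cycle. Running total: 5
Add edge (2,5) w=4 -- no cycle. Running total: 9
Add edge (3,4) w=4 -- no cycle. Running total: 13

MST edges: (4,5,w=2), (1,3,w=3), (2,5,w=4), (3,4,w=4)
Total MST weight: 2 + 3 + 4 + 4 = 13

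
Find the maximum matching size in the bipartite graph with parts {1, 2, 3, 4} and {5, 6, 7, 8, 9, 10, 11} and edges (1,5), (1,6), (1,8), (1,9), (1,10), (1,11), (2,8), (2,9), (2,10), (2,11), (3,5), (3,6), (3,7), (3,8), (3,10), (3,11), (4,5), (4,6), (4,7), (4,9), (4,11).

Step 1: List the neighbors of each left vertex:
  1: 5, 6, 8, 9, 10, 11
  2: 8, 9, 10, 11
  3: 5, 6, 7, 8, 10, 11
  4: 5, 6, 7, 9, 11

Step 2: Greedily match left vertices, then look for augmenting paths:
  Match 1 -- 5
  Match 2 -- 8
  Match 3 -- 6
  Match 4 -- 7
  No augmenting path remains.

Step 3: Verify this is maximum:
  Matching size 4 = min(|L|, |R|) = min(4, 7), which is an upper bound, so this matching is maximum.

Maximum matching: {(1,5), (2,8), (3,6), (4,7)}
Size: 4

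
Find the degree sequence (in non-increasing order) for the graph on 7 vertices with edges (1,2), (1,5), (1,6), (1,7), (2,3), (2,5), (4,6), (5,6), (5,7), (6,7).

Step 1: Count edges incident to each vertex:
  deg(1) = 4 (neighbors: 2, 5, 6, 7)
  deg(2) = 3 (neighbors: 1, 3, 5)
  deg(3) = 1 (neighbors: 2)
  deg(4) = 1 (neighbors: 6)
  deg(5) = 4 (neighbors: 1, 2, 6, 7)
  deg(6) = 4 (neighbors: 1, 4, 5, 7)
  deg(7) = 3 (neighbors: 1, 5, 6)

Step 2: Sort degrees in non-increasing order:
  Degrees: [4, 3, 1, 1, 4, 4, 3] -> sorted: [4, 4, 4, 3, 3, 1, 1]

Degree sequence: [4, 4, 4, 3, 3, 1, 1]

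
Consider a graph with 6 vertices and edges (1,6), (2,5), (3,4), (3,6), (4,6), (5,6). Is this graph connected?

Step 1: Build adjacency list from edges:
  1: 6
  2: 5
  3: 4, 6
  4: 3, 6
  5: 2, 6
  6: 1, 3, 4, 5

Step 2: Run BFS/DFS from vertex 1:
  Visited: {1, 6, 3, 4, 5, 2}
  Reached 6 of 6 vertices

Step 3: All 6 vertices reached from vertex 1, so the graph is connected.
Answer: Yes, the graph is connected.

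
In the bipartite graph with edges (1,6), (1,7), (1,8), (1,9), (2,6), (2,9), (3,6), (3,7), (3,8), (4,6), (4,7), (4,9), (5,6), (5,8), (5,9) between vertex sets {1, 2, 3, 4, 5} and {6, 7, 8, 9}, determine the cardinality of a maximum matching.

Step 1: List the neighbors of each left vertex:
  1: 6, 7, 8, 9
  2: 6, 9
  3: 6, 7, 8
  4: 6, 7, 9
  5: 6, 8, 9

Step 2: Greedily match left vertices, then look for augmenting paths:
  Match 1 -- 6
  Match 2 -- 9
  Match 3 -- 7
  Match 5 -- 8
  No augmenting path remains.

Step 3: Verify this is maximum:
  Matching size 4 = min(|L|, |R|) = min(5, 4), which is an upper bound, so this matching is maximum.

Maximum matching: {(1,6), (2,9), (3,7), (5,8)}
Size: 4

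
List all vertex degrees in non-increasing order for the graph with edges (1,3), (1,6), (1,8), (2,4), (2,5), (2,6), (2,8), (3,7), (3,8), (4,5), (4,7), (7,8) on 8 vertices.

Step 1: Count edges incident to each vertex:
  deg(1) = 3 (neighbors: 3, 6, 8)
  deg(2) = 4 (neighbors: 4, 5, 6, 8)
  deg(3) = 3 (neighbors: 1, 7, 8)
  deg(4) = 3 (neighbors: 2, 5, 7)
  deg(5) = 2 (neighbors: 2, 4)
  deg(6) = 2 (neighbors: 1, 2)
  deg(7) = 3 (neighbors: 3, 4, 8)
  deg(8) = 4 (neighbors: 1, 2, 3, 7)

Step 2: Sort degrees in non-increasing order:
  Degrees: [3, 4, 3, 3, 2, 2, 3, 4] -> sorted: [4, 4, 3, 3, 3, 3, 2, 2]

Degree sequence: [4, 4, 3, 3, 3, 3, 2, 2]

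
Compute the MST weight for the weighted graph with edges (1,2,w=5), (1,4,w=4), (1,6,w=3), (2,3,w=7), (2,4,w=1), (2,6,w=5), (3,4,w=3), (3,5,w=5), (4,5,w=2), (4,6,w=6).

Apply Kruskal's algorithm (sort edges by weight, add if no cycle):

Sorted edges by weight:
  (2,4) w=1
  (4,5) w=2
  (1,6) w=3
  (3,4) w=3
  (1,4) w=4
  (1,2) w=5
  (2,6) w=5
  (3,5) w=5
  (4,6) w=6
  (2,3) w=7

Add edge (2,4) w=1 -- no cycle. Running total: 1
Add edge (4,5) w=2 -- no cycle. Running total: 3
Add edge (1,6) w=3 -- no cycle. Running total: 6
Add edge (3,4) w=3 -- no cycle. Running total: 9
Add edge (1,4) w=4 -- no cycle. Running total: 13

MST edges: (2,4,w=1), (4,5,w=2), (1,6,w=3), (3,4,w=3), (1,4,w=4)
Total MST weight: 1 + 2 + 3 + 3 + 4 = 13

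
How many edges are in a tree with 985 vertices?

A tree on n vertices always has exactly n - 1 edges.
For n = 985: edges = 985 - 1 = 984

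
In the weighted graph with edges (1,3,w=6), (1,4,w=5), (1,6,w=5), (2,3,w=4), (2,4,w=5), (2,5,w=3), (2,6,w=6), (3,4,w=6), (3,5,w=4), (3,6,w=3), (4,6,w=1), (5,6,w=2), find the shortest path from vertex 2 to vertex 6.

Step 1: Build adjacency list with weights:
  1: 3(w=6), 4(w=5), 6(w=5)
  2: 3(w=4), 4(w=5), 5(w=3), 6(w=6)
  3: 1(w=6), 2(w=4), 4(w=6), 5(w=4), 6(w=3)
  4: 1(w=5), 2(w=5), 3(w=6), 6(w=1)
  5: 2(w=3), 3(w=4), 6(w=2)
  6: 1(w=5), 2(w=6), 3(w=3), 4(w=1), 5(w=2)

Step 2: Apply Dijkstra's algorithm from vertex 2:
  Visit vertex 2 (distance=0)
    Update dist[3] = 4
    Update dist[4] = 5
    Update dist[5] = 3
    Update dist[6] = 6
  Visit vertex 5 (distance=3)
    Update dist[6] = 5
  Visit vertex 3 (distance=4)
    Update dist[1] = 10
  Visit vertex 4 (distance=5)
  Visit vertex 6 (distance=5)

Step 3: Shortest path: 2 -> 5 -> 6
Total weight: 3 + 2 = 5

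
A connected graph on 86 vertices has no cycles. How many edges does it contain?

A tree on n vertices always has exactly n - 1 edges.
For n = 86: edges = 86 - 1 = 85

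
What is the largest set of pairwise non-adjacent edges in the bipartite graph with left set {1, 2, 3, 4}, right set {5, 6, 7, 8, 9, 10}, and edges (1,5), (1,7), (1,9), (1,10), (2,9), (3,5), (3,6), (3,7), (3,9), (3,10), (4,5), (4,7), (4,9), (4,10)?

Step 1: List the neighbors of each left vertex:
  1: 5, 7, 9, 10
  2: 9
  3: 5, 6, 7, 9, 10
  4: 5, 7, 9, 10

Step 2: Greedily match left vertices, then look for augmenting paths:
  Match 1 -- 5
  Match 2 -- 9
  Match 3 -- 6
  Match 4 -- 7
  No augmenting path remains.

Step 3: Verify this is maximum:
  Matching size 4 = min(|L|, |R|) = min(4, 6), which is an upper bound, so this matching is maximum.

Maximum matching: {(1,5), (2,9), (3,6), (4,7)}
Size: 4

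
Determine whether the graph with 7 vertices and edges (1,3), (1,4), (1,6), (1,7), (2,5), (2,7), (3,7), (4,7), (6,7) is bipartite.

Step 1: Attempt 2-coloring using BFS:
  Start at vertex 1, assign color 0
  Color vertex 3 with color 1 (neighbor of 1)
  Color vertex 4 with color 1 (neighbor of 1)
  Color vertex 6 with color 1 (neighbor of 1)
  Color vertex 7 with color 1 (neighbor of 1)

Step 2: Conflict found! Vertices 3 and 7 are adjacent but have the same color.
This means the graph contains an odd cycle.

The graph is NOT bipartite.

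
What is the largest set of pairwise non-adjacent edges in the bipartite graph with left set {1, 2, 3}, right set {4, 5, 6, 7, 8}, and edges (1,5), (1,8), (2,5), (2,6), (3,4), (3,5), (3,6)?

Step 1: List the neighbors of each left vertex:
  1: 5, 8
  2: 5, 6
  3: 4, 5, 6

Step 2: Greedily match left vertices, then look for augmenting paths:
  Match 1 -- 5
  Match 2 -- 6
  Match 3 -- 4
  No augmenting path remains.

Step 3: Verify this is maximum:
  Matching size 3 = min(|L|, |R|) = min(3, 5), which is an upper bound, so this matching is maximum.

Maximum matching: {(1,5), (2,6), (3,4)}
Size: 3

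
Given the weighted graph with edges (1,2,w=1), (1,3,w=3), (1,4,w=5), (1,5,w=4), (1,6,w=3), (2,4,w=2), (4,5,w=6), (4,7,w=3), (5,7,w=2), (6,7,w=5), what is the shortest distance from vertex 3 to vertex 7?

Step 1: Build adjacency list with weights:
  1: 2(w=1), 3(w=3), 4(w=5), 5(w=4), 6(w=3)
  2: 1(w=1), 4(w=2)
  3: 1(w=3)
  4: 1(w=5), 2(w=2), 5(w=6), 7(w=3)
  5: 1(w=4), 4(w=6), 7(w=2)
  6: 1(w=3), 7(w=5)
  7: 4(w=3), 5(w=2), 6(w=5)

Step 2: Apply Dijkstra's algorithm from vertex 3:
  Visit vertex 3 (distance=0)
    Update dist[1] = 3
  Visit vertex 1 (distance=3)
    Update dist[2] = 4
    Update dist[4] = 8
    Update dist[5] = 7
    Update dist[6] = 6
  Visit vertex 2 (distance=4)
    Update dist[4] = 6
  Visit vertex 4 (distance=6)
    Update dist[7] = 9
  Visit vertex 6 (distance=6)
  Visit vertex 5 (distance=7)
  Visit vertex 7 (distance=9)

Step 3: Shortest path: 3 -> 1 -> 5 -> 7
Total weight: 3 + 4 + 2 = 9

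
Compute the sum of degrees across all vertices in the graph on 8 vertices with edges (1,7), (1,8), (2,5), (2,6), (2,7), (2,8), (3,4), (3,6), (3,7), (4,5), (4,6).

Step 1: Count edges incident to each vertex:
  deg(1) = 2 (neighbors: 7, 8)
  deg(2) = 4 (neighbors: 5, 6, 7, 8)
  deg(3) = 3 (neighbors: 4, 6, 7)
  deg(4) = 3 (neighbors: 3, 5, 6)
  deg(5) = 2 (neighbors: 2, 4)
  deg(6) = 3 (neighbors: 2, 3, 4)
  deg(7) = 3 (neighbors: 1, 2, 3)
  deg(8) = 2 (neighbors: 1, 2)

Step 2: Sum all degrees:
  2 + 4 + 3 + 3 + 2 + 3 + 3 + 2 = 22

Verification: sum of degrees = 2 * |E| = 2 * 11 = 22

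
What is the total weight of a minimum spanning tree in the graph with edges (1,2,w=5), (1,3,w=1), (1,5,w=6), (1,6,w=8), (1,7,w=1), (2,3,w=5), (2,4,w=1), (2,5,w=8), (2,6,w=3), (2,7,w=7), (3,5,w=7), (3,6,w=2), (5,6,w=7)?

Apply Kruskal's algorithm (sort edges by weight, add if no cycle):

Sorted edges by weight:
  (1,7) w=1
  (1,3) w=1
  (2,4) w=1
  (3,6) w=2
  (2,6) w=3
  (1,2) w=5
  (2,3) w=5
  (1,5) w=6
  (2,7) w=7
  (3,5) w=7
  (5,6) w=7
  (1,6) w=8
  (2,5) w=8

Add edge (1,7) w=1 -- no cycle. Running total: 1
Add edge (1,3) w=1 -- no cycle. Running total: 2
Add edge (2,4) w=1 -- no cycle. Running total: 3
Add edge (3,6) w=2 -- no cycle. Running total: 5
Add edge (2,6) w=3 -- no cycle. Running total: 8
Skip edge (1,2) w=5 -- would create cycle
Skip edge (2,3) w=5 -- would create cycle
Add edge (1,5) w=6 -- no cycle. Running total: 14

MST edges: (1,7,w=1), (1,3,w=1), (2,4,w=1), (3,6,w=2), (2,6,w=3), (1,5,w=6)
Total MST weight: 1 + 1 + 1 + 2 + 3 + 6 = 14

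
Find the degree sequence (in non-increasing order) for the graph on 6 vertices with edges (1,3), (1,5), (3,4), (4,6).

Step 1: Count edges incident to each vertex:
  deg(1) = 2 (neighbors: 3, 5)
  deg(2) = 0 (neighbors: none)
  deg(3) = 2 (neighbors: 1, 4)
  deg(4) = 2 (neighbors: 3, 6)
  deg(5) = 1 (neighbors: 1)
  deg(6) = 1 (neighbors: 4)

Step 2: Sort degrees in non-increasing order:
  Degrees: [2, 0, 2, 2, 1, 1] -> sorted: [2, 2, 2, 1, 1, 0]

Degree sequence: [2, 2, 2, 1, 1, 0]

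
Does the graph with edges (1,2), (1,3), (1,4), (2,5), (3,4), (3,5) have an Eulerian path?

Step 1: Find the degree of each vertex:
  deg(1) = 3
  deg(2) = 2
  deg(3) = 3
  deg(4) = 2
  deg(5) = 2

Step 2: Count vertices with odd degree:
  Odd-degree vertices: 1, 3 (2 total)

Step 3: Apply Euler's theorem:
  - Eulerian circuit exists iff graph is connected and all vertices have even degree
  - Eulerian path exists iff graph is connected and has 0 or 2 odd-degree vertices

Graph is connected with exactly 2 odd-degree vertices (1, 3).
Eulerian path exists (starting and ending at the odd-degree vertices), but no Eulerian circuit.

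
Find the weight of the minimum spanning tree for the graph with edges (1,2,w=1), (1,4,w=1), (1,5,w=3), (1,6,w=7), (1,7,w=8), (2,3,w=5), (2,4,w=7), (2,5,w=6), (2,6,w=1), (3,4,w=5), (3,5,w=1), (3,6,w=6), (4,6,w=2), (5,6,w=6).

Apply Kruskal's algorithm (sort edges by weight, add if no cycle):

Sorted edges by weight:
  (1,2) w=1
  (1,4) w=1
  (2,6) w=1
  (3,5) w=1
  (4,6) w=2
  (1,5) w=3
  (2,3) w=5
  (3,4) w=5
  (2,5) w=6
  (3,6) w=6
  (5,6) w=6
  (1,6) w=7
  (2,4) w=7
  (1,7) w=8

Add edge (1,2) w=1 -- no cycle. Running total: 1
Add edge (1,4) w=1 -- no cycle. Running total: 2
Add edge (2,6) w=1 -- no cycle. Running total: 3
Add edge (3,5) w=1 -- no cycle. Running total: 4
Skip edge (4,6) w=2 -- would create cycle
Add edge (1,5) w=3 -- no cycle. Running total: 7
Skip edge (2,3) w=5 -- would create cycle
Skip edge (3,4) w=5 -- would create cycle
Skip edge (2,5) w=6 -- would create cycle
Skip edge (3,6) w=6 -- would create cycle
Skip edge (5,6) w=6 -- would create cycle
Skip edge (1,6) w=7 -- would create cycle
Skip edge (2,4) w=7 -- would create cycle
Add edge (1,7) w=8 -- no cycle. Running total: 15

MST edges: (1,2,w=1), (1,4,w=1), (2,6,w=1), (3,5,w=1), (1,5,w=3), (1,7,w=8)
Total MST weight: 1 + 1 + 1 + 1 + 3 + 8 = 15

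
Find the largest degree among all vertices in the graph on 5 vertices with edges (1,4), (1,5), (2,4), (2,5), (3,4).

Step 1: Count edges incident to each vertex:
  deg(1) = 2 (neighbors: 4, 5)
  deg(2) = 2 (neighbors: 4, 5)
  deg(3) = 1 (neighbors: 4)
  deg(4) = 3 (neighbors: 1, 2, 3)
  deg(5) = 2 (neighbors: 1, 2)

Step 2: Find maximum:
  max(2, 2, 1, 3, 2) = 3 (vertex 4)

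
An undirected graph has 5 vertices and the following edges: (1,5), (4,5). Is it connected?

Step 1: Build adjacency list from edges:
  1: 5
  2: (none)
  3: (none)
  4: 5
  5: 1, 4

Step 2: Run BFS/DFS from vertex 1:
  Visited: {1, 5, 4}
  Reached 3 of 5 vertices

Step 3: Only 3 of 5 vertices reached. Graph is disconnected.
Connected components: {1, 4, 5}, {2}, {3}
Answer: No, the graph is not connected (3 components).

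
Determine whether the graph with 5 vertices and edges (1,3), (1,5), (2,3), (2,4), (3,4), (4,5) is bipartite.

Step 1: Attempt 2-coloring using BFS:
  Start at vertex 1, assign color 0
  Color vertex 3 with color 1 (neighbor of 1)
  Color vertex 5 with color 1 (neighbor of 1)
  Color vertex 2 with color 0 (neighbor of 3)
  Color vertex 4 with color 0 (neighbor of 3)

Step 2: Conflict found! Vertices 2 and 4 are adjacent but have the same color.
This means the graph contains an odd cycle.

The graph is NOT bipartite.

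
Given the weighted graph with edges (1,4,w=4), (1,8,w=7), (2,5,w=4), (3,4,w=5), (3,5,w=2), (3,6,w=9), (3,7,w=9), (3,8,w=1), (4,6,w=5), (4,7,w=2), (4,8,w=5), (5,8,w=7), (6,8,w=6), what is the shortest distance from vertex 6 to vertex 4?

Step 1: Build adjacency list with weights:
  1: 4(w=4), 8(w=7)
  2: 5(w=4)
  3: 4(w=5), 5(w=2), 6(w=9), 7(w=9), 8(w=1)
  4: 1(w=4), 3(w=5), 6(w=5), 7(w=2), 8(w=5)
  5: 2(w=4), 3(w=2), 8(w=7)
  6: 3(w=9), 4(w=5), 8(w=6)
  7: 3(w=9), 4(w=2)
  8: 1(w=7), 3(w=1), 4(w=5), 5(w=7), 6(w=6)

Step 2: Apply Dijkstra's algorithm from vertex 6:
  Visit vertex 6 (distance=0)
    Update dist[3] = 9
    Update dist[4] = 5
    Update dist[8] = 6
  Visit vertex 4 (distance=5)
    Update dist[1] = 9
    Update dist[7] = 7

Step 3: Shortest path: 6 -> 4
Total weight: 5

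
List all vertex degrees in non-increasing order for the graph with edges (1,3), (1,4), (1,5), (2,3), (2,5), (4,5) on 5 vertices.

Step 1: Count edges incident to each vertex:
  deg(1) = 3 (neighbors: 3, 4, 5)
  deg(2) = 2 (neighbors: 3, 5)
  deg(3) = 2 (neighbors: 1, 2)
  deg(4) = 2 (neighbors: 1, 5)
  deg(5) = 3 (neighbors: 1, 2, 4)

Step 2: Sort degrees in non-increasing order:
  Degrees: [3, 2, 2, 2, 3] -> sorted: [3, 3, 2, 2, 2]

Degree sequence: [3, 3, 2, 2, 2]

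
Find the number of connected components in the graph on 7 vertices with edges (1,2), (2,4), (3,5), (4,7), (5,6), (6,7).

Step 1: Build adjacency list from edges:
  1: 2
  2: 1, 4
  3: 5
  4: 2, 7
  5: 3, 6
  6: 5, 7
  7: 4, 6

Step 2: Run BFS/DFS from vertex 1:
  Visited: {1, 2, 4, 7, 6, 5, 3}
  Reached 7 of 7 vertices

Step 3: All 7 vertices reached from vertex 1, so the graph is connected.
Number of connected components: 1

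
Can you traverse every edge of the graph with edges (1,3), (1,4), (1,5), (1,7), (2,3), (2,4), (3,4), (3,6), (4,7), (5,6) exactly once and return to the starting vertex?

Step 1: Find the degree of each vertex:
  deg(1) = 4
  deg(2) = 2
  deg(3) = 4
  deg(4) = 4
  deg(5) = 2
  deg(6) = 2
  deg(7) = 2

Step 2: Count vertices with odd degree:
  All vertices have even degree (0 odd-degree vertices)

Step 3: Apply Euler's theorem:
  - Eulerian circuit exists iff graph is connected and all vertices have even degree
  - Eulerian path exists iff graph is connected and has 0 or 2 odd-degree vertices

Graph is connected with 0 odd-degree vertices.
Both Eulerian circuit and Eulerian path exist.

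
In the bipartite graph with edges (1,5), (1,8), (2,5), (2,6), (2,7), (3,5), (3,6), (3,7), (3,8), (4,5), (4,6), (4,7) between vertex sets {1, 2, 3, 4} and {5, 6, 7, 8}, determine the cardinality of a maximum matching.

Step 1: List the neighbors of each left vertex:
  1: 5, 8
  2: 5, 6, 7
  3: 5, 6, 7, 8
  4: 5, 6, 7

Step 2: Greedily match left vertices, then look for augmenting paths:
  Match 1 -- 8
  Match 2 -- 6
  Match 3 -- 7
  Match 4 -- 5
  No augmenting path remains.

Step 3: Verify this is maximum:
  Matching size 4 = min(|L|, |R|) = min(4, 4), which is an upper bound, so this matching is maximum.

Maximum matching: {(1,8), (2,6), (3,7), (4,5)}
Size: 4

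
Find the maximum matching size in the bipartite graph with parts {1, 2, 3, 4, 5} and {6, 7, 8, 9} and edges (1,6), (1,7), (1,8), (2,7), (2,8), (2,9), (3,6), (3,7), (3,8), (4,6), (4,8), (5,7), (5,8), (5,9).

Step 1: List the neighbors of each left vertex:
  1: 6, 7, 8
  2: 7, 8, 9
  3: 6, 7, 8
  4: 6, 8
  5: 7, 8, 9

Step 2: Greedily match left vertices, then look for augmenting paths:
  Match 1 -- 6
  Match 2 -- 7
  Match 3 -- 8
  Match 5 -- 9
  No augmenting path remains.

Step 3: Verify this is maximum:
  Matching size 4 = min(|L|, |R|) = min(5, 4), which is an upper bound, so this matching is maximum.

Maximum matching: {(1,6), (2,7), (3,8), (5,9)}
Size: 4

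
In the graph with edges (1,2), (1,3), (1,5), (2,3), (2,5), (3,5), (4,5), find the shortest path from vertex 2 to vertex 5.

Step 1: Build adjacency list:
  1: 2, 3, 5
  2: 1, 3, 5
  3: 1, 2, 5
  4: 5
  5: 1, 2, 3, 4

Step 2: BFS from vertex 2 to find shortest path to 5:
  vertex 1 reached at distance 1
  vertex 3 reached at distance 1
  vertex 5 reached at distance 1

Step 3: Shortest path: 2 -> 5
Path length: 1 edge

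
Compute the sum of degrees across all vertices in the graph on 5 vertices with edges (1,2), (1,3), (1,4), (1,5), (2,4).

Step 1: Count edges incident to each vertex:
  deg(1) = 4 (neighbors: 2, 3, 4, 5)
  deg(2) = 2 (neighbors: 1, 4)
  deg(3) = 1 (neighbors: 1)
  deg(4) = 2 (neighbors: 1, 2)
  deg(5) = 1 (neighbors: 1)

Step 2: Sum all degrees:
  4 + 2 + 1 + 2 + 1 = 10

Verification: sum of degrees = 2 * |E| = 2 * 5 = 10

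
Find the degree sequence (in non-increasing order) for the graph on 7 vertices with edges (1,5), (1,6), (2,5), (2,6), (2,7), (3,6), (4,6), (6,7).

Step 1: Count edges incident to each vertex:
  deg(1) = 2 (neighbors: 5, 6)
  deg(2) = 3 (neighbors: 5, 6, 7)
  deg(3) = 1 (neighbors: 6)
  deg(4) = 1 (neighbors: 6)
  deg(5) = 2 (neighbors: 1, 2)
  deg(6) = 5 (neighbors: 1, 2, 3, 4, 7)
  deg(7) = 2 (neighbors: 2, 6)

Step 2: Sort degrees in non-increasing order:
  Degrees: [2, 3, 1, 1, 2, 5, 2] -> sorted: [5, 3, 2, 2, 2, 1, 1]

Degree sequence: [5, 3, 2, 2, 2, 1, 1]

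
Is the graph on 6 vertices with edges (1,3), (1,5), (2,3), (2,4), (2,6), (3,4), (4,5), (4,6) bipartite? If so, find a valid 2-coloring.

Step 1: Attempt 2-coloring using BFS:
  Start at vertex 1, assign color 0
  Color vertex 3 with color 1 (neighbor of 1)
  Color vertex 5 with color 1 (neighbor of 1)
  Color vertex 2 with color 0 (neighbor of 3)
  Color vertex 4 with color 0 (neighbor of 3)

Step 2: Conflict found! Vertices 2 and 4 are adjacent but have the same color.
This means the graph contains an odd cycle.

The graph is NOT bipartite.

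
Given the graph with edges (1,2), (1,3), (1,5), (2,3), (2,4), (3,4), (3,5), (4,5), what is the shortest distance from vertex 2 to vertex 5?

Step 1: Build adjacency list:
  1: 2, 3, 5
  2: 1, 3, 4
  3: 1, 2, 4, 5
  4: 2, 3, 5
  5: 1, 3, 4

Step 2: BFS from vertex 2 to find shortest path to 5:
  vertex 1 reached at distance 1
  vertex 3 reached at distance 1
  vertex 4 reached at distance 1
  vertex 5 reached at distance 2

Step 3: Shortest path: 2 -> 4 -> 5
Path length: 2 edges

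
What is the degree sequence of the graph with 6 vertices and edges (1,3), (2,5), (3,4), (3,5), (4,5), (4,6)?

Step 1: Count edges incident to each vertex:
  deg(1) = 1 (neighbors: 3)
  deg(2) = 1 (neighbors: 5)
  deg(3) = 3 (neighbors: 1, 4, 5)
  deg(4) = 3 (neighbors: 3, 5, 6)
  deg(5) = 3 (neighbors: 2, 3, 4)
  deg(6) = 1 (neighbors: 4)

Step 2: Sort degrees in non-increasing order:
  Degrees: [1, 1, 3, 3, 3, 1] -> sorted: [3, 3, 3, 1, 1, 1]

Degree sequence: [3, 3, 3, 1, 1, 1]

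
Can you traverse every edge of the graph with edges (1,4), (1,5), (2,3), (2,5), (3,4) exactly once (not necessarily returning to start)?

Step 1: Find the degree of each vertex:
  deg(1) = 2
  deg(2) = 2
  deg(3) = 2
  deg(4) = 2
  deg(5) = 2

Step 2: Count vertices with odd degree:
  All vertices have even degree (0 odd-degree vertices)

Step 3: Apply Euler's theorem:
  - Eulerian circuit exists iff graph is connected and all vertices have even degree
  - Eulerian path exists iff graph is connected and has 0 or 2 odd-degree vertices

Graph is connected with 0 odd-degree vertices.
Both Eulerian circuit and Eulerian path exist.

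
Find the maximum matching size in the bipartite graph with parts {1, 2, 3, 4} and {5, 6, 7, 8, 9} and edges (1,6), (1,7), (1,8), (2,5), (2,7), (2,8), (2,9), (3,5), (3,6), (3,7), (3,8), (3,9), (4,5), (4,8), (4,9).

Step 1: List the neighbors of each left vertex:
  1: 6, 7, 8
  2: 5, 7, 8, 9
  3: 5, 6, 7, 8, 9
  4: 5, 8, 9

Step 2: Greedily match left vertices, then look for augmenting paths:
  Match 1 -- 6
  Match 2 -- 5
  Match 3 -- 7
  Match 4 -- 8
  No augmenting path remains.

Step 3: Verify this is maximum:
  Matching size 4 = min(|L|, |R|) = min(4, 5), which is an upper bound, so this matching is maximum.

Maximum matching: {(1,6), (2,5), (3,7), (4,8)}
Size: 4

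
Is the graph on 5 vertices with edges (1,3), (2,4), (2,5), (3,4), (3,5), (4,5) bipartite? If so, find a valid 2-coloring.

Step 1: Attempt 2-coloring using BFS:
  Start at vertex 1, assign color 0
  Color vertex 3 with color 1 (neighbor of 1)
  Color vertex 4 with color 0 (neighbor of 3)
  Color vertex 5 with color 0 (neighbor of 3)
  Color vertex 2 with color 1 (neighbor of 4)

Step 2: Conflict found! Vertices 4 and 5 are adjacent but have the same color.
This means the graph contains an odd cycle.

The graph is NOT bipartite.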